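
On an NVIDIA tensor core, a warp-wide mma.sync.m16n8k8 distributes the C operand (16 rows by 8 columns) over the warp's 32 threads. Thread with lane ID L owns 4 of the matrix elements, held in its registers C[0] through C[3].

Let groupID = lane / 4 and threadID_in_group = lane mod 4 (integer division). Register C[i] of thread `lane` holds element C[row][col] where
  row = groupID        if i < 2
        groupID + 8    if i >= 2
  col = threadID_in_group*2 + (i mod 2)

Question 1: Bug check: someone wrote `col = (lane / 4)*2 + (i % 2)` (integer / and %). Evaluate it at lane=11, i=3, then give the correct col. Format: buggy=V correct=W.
buggy=5 correct=7

`(lane / 4)*2 + (i % 2)`[11,3]->5
11: g=2,t=3
[3] (2+8,3*2+1) = (10,7)
col: 5 vs 7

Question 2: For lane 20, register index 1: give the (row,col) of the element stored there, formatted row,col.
20: g=5,t=0
[1] (5+0,0*2+1) = (5,1)

5,1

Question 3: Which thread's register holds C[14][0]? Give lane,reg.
r: 14->gid=6,r8=1  c: 0->tid=0,i&1=0
L=6*4+0=24  i=1*2+0=2

24,2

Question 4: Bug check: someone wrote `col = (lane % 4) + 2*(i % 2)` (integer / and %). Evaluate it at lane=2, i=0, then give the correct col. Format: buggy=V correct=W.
`(lane % 4) + 2*(i % 2)`[2,0]=>2
2: grp=0,tig=2
[0] (0+0,2*2+0) = (0,4)
col: 2 vs 4

buggy=2 correct=4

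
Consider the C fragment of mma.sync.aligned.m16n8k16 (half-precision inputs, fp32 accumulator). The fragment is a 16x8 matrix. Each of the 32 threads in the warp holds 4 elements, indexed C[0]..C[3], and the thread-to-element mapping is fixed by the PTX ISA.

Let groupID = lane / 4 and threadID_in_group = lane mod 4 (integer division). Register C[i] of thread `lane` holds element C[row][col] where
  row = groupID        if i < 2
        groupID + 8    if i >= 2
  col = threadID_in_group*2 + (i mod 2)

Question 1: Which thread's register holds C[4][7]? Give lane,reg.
r=4->g=4,rb=0  c=7->t=3,b0=1
L=4*4+3=19  i=0*2+1=1

19,1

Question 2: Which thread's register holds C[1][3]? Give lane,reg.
5,1

r=1→G=1,rhi=0  c=3→T=1,p=1
L=1*4+1=5  i=0*2+1=1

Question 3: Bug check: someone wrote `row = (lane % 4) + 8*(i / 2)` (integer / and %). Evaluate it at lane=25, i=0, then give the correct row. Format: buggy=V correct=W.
`(lane % 4) + 8*(i / 2)`[25,0]=>1
25: grp=6,tig=1
[0] (6+0,1*2+0) = (6,2)
row: 1 vs 6

buggy=1 correct=6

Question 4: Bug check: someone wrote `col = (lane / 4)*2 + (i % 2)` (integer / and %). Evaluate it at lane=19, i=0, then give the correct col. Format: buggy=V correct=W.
`(lane / 4)*2 + (i % 2)`[19,0]->8
L=19->g=19>>2=4, t=19&3=3
[0]->row 4+0=4  col 3·2+0=6
col: 8 vs 6

buggy=8 correct=6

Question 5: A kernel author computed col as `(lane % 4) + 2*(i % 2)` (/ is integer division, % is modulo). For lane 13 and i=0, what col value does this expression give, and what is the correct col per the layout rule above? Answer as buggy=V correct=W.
`(lane % 4) + 2*(i % 2)`[13,0]=>1
lane 13: grp=3 (13/4), tig=1 (13%4)
i=0: r=3+0=3, c=1*2+0=2
col: 1 vs 2

buggy=1 correct=2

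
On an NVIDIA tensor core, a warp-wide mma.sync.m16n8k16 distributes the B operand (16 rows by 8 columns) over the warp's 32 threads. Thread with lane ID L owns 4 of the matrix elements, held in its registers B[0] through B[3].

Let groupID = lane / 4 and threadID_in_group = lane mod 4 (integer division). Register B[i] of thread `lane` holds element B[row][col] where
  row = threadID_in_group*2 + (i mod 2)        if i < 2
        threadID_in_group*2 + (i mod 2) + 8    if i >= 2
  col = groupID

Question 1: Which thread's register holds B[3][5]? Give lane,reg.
21,1

c=5→G=5  r=3→rhi=0,T=1,p=1
L=5*4+1=21  i=0*2+1=1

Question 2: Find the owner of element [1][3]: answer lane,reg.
c=3→G=3  r=1→rhi=0,T=0,p=1
L=3*4+0=12  i=0*2+1=1

12,1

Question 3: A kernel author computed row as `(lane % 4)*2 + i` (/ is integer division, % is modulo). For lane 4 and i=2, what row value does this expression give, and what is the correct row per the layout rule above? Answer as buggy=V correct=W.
`(lane % 4)*2 + i`[4,2]->2
lane 4: gid=1 (4/4), tid=0 (4%4)
i=2: r=0*2+0+8=8, c=gid=1
row: 2 vs 8

buggy=2 correct=8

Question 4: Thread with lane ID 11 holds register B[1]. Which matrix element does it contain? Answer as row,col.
7,2

lane 11⇒11/4=2, 11 mod 4=3
i=1  r:2·3+1+0⇒7  c:2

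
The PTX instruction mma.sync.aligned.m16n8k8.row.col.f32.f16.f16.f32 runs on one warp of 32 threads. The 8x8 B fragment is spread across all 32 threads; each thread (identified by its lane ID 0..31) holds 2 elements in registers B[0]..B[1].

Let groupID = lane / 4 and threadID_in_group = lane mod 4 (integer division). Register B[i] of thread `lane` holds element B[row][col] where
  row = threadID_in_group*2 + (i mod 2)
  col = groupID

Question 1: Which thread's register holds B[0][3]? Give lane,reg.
12,0

c=3->g=3  r=0->t=0,b0=0
L=3*4+0=12  i=0=0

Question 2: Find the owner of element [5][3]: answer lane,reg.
14,1

c:3=>grp=3  r:5=>tig=2,lo=1
L=3*4+2=14  i=1=1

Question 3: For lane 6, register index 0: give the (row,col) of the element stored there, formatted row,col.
lane 6: g=1 (6/4), t=2 (6%4)
i=0: r=2*2+0=4, c=g=1

4,1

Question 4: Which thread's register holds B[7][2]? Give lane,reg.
c=2→G=2  r=7→T=3,p=1
L=2*4+3=11  i=1=1

11,1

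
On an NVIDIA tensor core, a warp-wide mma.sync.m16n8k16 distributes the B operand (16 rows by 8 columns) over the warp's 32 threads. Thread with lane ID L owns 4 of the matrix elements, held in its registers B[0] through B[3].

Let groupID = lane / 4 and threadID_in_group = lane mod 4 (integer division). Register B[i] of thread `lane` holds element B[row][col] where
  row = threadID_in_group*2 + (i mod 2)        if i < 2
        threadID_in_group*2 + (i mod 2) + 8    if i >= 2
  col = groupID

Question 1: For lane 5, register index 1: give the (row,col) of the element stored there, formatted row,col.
lane 5: gr=1 (5/4), th=1 (5%4)
i=1: r=1*2+1+0=3, c=gr=1

3,1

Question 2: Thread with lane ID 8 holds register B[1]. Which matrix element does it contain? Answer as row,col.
8: gr=2,th=0
[1] (0*2+1+0,2) = (1,2)

1,2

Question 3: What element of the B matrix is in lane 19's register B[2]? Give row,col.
14,4

19: gid=4,tid=3
[2] (3*2+0+8,4) = (14,4)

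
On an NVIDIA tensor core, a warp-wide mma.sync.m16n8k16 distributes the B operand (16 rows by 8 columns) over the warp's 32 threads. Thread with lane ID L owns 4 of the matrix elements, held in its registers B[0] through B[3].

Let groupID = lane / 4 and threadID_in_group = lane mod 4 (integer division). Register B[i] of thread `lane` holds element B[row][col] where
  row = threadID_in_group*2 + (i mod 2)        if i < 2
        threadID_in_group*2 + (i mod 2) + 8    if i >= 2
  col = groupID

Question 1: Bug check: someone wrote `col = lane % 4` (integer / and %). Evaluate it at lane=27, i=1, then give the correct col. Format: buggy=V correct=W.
`lane % 4`[27,1]->3
lane 27: gid=6 (27/4), tid=3 (27%4)
i=1: r=3*2+1+0=7, c=gid=6
col: 3 vs 6

buggy=3 correct=6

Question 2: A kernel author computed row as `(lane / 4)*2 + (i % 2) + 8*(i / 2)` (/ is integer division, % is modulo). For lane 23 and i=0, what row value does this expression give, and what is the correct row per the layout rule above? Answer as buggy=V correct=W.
buggy=10 correct=6

`(lane / 4)*2 + (i % 2) + 8*(i / 2)`[23,0]->10
lane 23: gid=5 (23/4), tid=3 (23%4)
i=0: r=3*2+0+0=6, c=gid=5
row: 10 vs 6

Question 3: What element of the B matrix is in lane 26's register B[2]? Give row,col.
12,6

lane 26->26/4=6, 26 mod 4=2
i=2  r:2·2+0+8->12  c:6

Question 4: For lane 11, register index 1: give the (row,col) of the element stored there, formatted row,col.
7,2

lane 11: g=2 (11/4), t=3 (11%4)
i=1: r=3*2+1+0=7, c=g=2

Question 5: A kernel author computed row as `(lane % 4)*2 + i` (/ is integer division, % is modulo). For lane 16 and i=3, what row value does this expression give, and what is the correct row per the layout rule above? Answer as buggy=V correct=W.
`(lane % 4)*2 + i`[16,3]=>3
lane 16: grp=4 (16/4), tig=0 (16%4)
i=3: r=0*2+1+8=9, c=grp=4
row: 3 vs 9

buggy=3 correct=9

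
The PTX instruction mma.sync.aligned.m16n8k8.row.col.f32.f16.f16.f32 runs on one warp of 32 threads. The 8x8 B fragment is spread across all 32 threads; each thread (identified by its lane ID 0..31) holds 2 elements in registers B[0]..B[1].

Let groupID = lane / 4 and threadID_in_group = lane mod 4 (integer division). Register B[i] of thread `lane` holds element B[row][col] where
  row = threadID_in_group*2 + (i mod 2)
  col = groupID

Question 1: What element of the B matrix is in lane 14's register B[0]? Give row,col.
L=14->g=14>>2=3, t=14&3=2
[0]->row 2·2+0=4  col g=3

4,3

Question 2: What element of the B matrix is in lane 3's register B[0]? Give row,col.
3: gr=0,th=3
[0] (3*2+0,0) = (6,0)

6,0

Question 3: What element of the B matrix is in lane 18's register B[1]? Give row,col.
18: G=4,T=2
[1] (2*2+1,4) = (5,4)

5,4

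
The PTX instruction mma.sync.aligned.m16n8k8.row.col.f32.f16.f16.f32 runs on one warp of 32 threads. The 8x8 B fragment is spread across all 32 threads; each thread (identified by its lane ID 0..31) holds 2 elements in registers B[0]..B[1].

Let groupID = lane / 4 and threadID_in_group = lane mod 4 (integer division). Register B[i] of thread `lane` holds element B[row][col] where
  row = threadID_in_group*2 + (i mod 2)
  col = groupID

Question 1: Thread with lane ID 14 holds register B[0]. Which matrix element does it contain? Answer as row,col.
L=14⇒gr=14>>2=3, th=14&3=2
[0]⇒row 2·2+0=4  col gr=3

4,3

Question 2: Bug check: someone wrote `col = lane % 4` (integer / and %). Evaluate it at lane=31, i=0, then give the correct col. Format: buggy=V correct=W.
`lane % 4`[31,0]->3
lane 31: g=7 (31/4), t=3 (31%4)
i=0: r=3*2+0=6, c=g=7
col: 3 vs 7

buggy=3 correct=7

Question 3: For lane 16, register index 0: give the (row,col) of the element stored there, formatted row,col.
lane 16: G=4 (16/4), T=0 (16%4)
i=0: r=0*2+0=0, c=G=4

0,4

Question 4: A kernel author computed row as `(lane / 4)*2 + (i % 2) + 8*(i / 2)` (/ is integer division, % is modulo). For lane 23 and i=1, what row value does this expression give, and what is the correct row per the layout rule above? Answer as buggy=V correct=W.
buggy=11 correct=7

`(lane / 4)*2 + (i % 2) + 8*(i / 2)`[23,1]->11
23: gid=5,tid=3
[1] (3*2+1,5) = (7,5)
row: 11 vs 7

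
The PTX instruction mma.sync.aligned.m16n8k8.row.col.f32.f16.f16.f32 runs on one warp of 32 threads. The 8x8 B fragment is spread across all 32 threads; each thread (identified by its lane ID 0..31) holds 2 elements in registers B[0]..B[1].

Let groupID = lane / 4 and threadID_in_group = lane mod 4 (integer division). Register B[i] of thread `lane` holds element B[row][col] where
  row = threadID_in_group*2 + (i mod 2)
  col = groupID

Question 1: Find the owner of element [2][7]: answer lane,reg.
c=7⇒gr=7  r=2⇒th=1,odd=0
L=7*4+1=29  i=0=0

29,0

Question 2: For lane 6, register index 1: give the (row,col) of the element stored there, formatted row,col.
6: gid=1,tid=2
[1] (2*2+1,1) = (5,1)

5,1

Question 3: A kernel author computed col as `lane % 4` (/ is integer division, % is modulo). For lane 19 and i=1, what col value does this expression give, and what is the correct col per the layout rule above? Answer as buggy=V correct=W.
buggy=3 correct=4

`lane % 4`[19,1]->3
19: gid=4,tid=3
[1] (3*2+1,4) = (7,4)
col: 3 vs 4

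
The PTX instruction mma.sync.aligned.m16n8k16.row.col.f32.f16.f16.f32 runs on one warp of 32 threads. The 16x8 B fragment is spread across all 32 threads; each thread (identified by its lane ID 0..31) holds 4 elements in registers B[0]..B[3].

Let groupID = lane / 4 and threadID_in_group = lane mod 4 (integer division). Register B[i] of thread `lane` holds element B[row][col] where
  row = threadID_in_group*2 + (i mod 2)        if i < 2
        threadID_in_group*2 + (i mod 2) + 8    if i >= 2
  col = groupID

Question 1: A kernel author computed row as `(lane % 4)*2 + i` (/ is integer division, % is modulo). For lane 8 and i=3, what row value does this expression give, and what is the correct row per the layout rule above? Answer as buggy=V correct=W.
buggy=3 correct=9

`(lane % 4)*2 + i`[8,3]→3
L=8→G=8>>2=2, T=8&3=0
[3]→row 0·2+1+8=9  col G=2
row: 3 vs 9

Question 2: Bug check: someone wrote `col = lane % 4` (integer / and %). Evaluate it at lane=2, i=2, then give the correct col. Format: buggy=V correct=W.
buggy=2 correct=0

`lane % 4`[2,2]→2
2: G=0,T=2
[2] (2*2+0+8,0) = (12,0)
col: 2 vs 0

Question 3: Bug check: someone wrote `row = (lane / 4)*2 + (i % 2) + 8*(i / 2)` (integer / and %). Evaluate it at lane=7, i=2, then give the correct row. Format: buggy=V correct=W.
`(lane / 4)*2 + (i % 2) + 8*(i / 2)`[7,2]->10
lane 7->7/4=1, 7 mod 4=3
i=2  r:2·3+0+8->14  c:1
row: 10 vs 14

buggy=10 correct=14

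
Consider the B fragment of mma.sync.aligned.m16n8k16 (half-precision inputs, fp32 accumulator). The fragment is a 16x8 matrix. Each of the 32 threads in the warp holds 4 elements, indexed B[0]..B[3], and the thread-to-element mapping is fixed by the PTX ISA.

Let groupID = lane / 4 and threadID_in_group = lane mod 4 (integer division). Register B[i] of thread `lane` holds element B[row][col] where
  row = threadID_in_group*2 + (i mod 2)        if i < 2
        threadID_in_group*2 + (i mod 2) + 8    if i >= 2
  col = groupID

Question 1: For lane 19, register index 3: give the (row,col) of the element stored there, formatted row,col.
15,4

L=19⇒gr=19>>2=4, th=19&3=3
[3]⇒row 3·2+1+8=15  col gr=4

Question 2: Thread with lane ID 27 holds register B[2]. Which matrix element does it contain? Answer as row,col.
14,6

L=27=>grp=27>>2=6, tig=27&3=3
[2]=>row 3·2+0+8=14  col grp=6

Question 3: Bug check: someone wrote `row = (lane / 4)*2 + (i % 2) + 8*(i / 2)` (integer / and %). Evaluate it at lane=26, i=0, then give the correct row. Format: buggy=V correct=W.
`(lane / 4)*2 + (i % 2) + 8*(i / 2)`[26,0]⇒12
lane 26: gr=6 (26/4), th=2 (26%4)
i=0: r=2*2+0+0=4, c=gr=6
row: 12 vs 4

buggy=12 correct=4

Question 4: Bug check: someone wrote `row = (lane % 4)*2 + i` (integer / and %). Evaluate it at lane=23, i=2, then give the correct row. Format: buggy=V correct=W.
`(lane % 4)*2 + i`[23,2]->8
23: gid=5,tid=3
[2] (3*2+0+8,5) = (14,5)
row: 8 vs 14

buggy=8 correct=14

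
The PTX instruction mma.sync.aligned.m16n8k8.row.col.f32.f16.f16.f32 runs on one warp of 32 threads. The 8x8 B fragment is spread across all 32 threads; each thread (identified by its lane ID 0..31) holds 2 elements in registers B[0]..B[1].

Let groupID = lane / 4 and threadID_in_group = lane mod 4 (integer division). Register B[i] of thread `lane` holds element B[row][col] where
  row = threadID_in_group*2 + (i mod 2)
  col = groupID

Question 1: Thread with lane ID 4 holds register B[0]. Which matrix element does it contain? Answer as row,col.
0,1

L=4->g=4>>2=1, t=4&3=0
[0]->row 0·2+0=0  col g=1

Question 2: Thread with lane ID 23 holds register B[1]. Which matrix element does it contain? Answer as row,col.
7,5

23: G=5,T=3
[1] (3*2+1,5) = (7,5)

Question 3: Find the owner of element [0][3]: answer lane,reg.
12,0

c=3⇒gr=3  r=0⇒th=0,odd=0
L=3*4+0=12  i=0=0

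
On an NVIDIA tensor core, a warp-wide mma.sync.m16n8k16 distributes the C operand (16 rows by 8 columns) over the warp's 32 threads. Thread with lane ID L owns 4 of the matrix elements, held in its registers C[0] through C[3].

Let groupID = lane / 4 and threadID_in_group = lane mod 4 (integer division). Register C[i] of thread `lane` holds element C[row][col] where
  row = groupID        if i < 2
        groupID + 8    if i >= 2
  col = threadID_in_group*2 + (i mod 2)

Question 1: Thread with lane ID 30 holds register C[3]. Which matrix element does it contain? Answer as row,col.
L=30->g=30>>2=7, t=30&3=2
[3]->row 7+8=15  col 2·2+1=5

15,5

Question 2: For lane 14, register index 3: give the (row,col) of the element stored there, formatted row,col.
11,5

14: grp=3,tig=2
[3] (3+8,2*2+1) = (11,5)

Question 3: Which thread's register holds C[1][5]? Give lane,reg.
6,1

r=1->g=1,rb=0  c=5->t=2,b0=1
L=1*4+2=6  i=0*2+1=1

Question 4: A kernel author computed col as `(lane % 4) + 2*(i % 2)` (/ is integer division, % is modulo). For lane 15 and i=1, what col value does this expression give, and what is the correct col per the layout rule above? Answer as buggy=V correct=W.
`(lane % 4) + 2*(i % 2)`[15,1]=>5
L=15=>grp=15>>2=3, tig=15&3=3
[1]=>row 3+0=3  col 3·2+1=7
col: 5 vs 7

buggy=5 correct=7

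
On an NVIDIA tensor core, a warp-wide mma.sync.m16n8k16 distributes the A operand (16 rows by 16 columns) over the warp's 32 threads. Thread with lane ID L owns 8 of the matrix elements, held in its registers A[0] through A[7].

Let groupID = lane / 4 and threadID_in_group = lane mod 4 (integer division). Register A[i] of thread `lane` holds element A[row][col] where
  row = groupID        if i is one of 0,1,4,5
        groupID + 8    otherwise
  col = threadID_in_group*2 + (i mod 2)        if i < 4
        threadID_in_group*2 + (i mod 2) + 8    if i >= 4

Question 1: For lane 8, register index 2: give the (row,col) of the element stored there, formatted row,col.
lane 8->8/4=2, 8 mod 4=0
i=2  r:2+8->10  c:2·0+0+0->0

10,0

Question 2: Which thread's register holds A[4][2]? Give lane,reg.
r:4=>grp=4,rB=0  c:2=>cB=0,tig=1,lo=0
L=4*4+1=17  i=0*4+0*2+0=0

17,0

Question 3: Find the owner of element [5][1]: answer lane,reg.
20,1

r=5⇒gr=5,Rb=0  c=1⇒Cb=0,th=0,odd=1
L=5*4+0=20  i=0*4+0*2+1=1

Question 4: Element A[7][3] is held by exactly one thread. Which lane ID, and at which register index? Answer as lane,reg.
29,1

r=7⇒gr=7,Rb=0  c=3⇒Cb=0,th=1,odd=1
L=7*4+1=29  i=0*4+0*2+1=1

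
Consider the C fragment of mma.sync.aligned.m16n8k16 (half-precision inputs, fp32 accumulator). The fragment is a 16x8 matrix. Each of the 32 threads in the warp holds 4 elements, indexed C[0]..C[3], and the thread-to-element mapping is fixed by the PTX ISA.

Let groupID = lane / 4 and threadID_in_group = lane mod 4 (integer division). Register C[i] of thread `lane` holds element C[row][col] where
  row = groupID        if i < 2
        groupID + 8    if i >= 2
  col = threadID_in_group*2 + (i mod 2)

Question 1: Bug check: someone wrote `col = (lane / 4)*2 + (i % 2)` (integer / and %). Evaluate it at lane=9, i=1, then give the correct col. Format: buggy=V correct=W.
`(lane / 4)*2 + (i % 2)`[9,1]→5
9: G=2,T=1
[1] (2+0,1*2+1) = (2,3)
col: 5 vs 3

buggy=5 correct=3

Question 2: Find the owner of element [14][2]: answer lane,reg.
25,2

r=14⇒gr=6,Rb=1  c=2⇒th=1,odd=0
L=6*4+1=25  i=1*2+0=2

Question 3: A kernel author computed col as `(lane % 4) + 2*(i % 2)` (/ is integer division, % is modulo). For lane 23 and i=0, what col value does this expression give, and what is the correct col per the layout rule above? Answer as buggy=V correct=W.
buggy=3 correct=6

`(lane % 4) + 2*(i % 2)`[23,0]⇒3
lane 23⇒23/4=5, 23 mod 4=3
i=0  r:5+0⇒5  c:2·3+0⇒6
col: 3 vs 6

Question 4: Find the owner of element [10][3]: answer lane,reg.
9,3

r=10⇒gr=2,Rb=1  c=3⇒th=1,odd=1
L=2*4+1=9  i=1*2+1=3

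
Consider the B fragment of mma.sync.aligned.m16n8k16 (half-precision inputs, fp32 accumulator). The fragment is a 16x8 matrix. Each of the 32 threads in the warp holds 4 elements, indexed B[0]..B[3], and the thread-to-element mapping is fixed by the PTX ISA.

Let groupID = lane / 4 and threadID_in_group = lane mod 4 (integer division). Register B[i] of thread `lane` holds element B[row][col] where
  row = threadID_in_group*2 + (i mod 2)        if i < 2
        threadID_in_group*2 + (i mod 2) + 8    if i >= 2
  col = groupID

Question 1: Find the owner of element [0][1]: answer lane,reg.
c=1⇒gr=1  r=0⇒Rb=0,th=0,odd=0
L=1*4+0=4  i=0*2+0=0

4,0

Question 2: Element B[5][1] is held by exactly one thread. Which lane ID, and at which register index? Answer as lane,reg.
6,1

c=1→G=1  r=5→rhi=0,T=2,p=1
L=1*4+2=6  i=0*2+1=1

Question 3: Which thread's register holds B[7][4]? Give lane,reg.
c: 4->gid=4  r: 7->r8=0,tid=3,i&1=1
L=4*4+3=19  i=0*2+1=1

19,1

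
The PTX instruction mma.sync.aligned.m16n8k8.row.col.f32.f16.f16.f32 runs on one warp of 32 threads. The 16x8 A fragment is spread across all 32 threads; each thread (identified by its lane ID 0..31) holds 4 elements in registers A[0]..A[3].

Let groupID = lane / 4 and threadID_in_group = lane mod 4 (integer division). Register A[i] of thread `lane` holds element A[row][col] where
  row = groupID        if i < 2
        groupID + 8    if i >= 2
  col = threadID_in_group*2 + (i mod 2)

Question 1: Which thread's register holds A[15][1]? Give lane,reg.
28,3

r=15->g=7,rb=1  c=1->t=0,b0=1
L=7*4+0=28  i=1*2+1=3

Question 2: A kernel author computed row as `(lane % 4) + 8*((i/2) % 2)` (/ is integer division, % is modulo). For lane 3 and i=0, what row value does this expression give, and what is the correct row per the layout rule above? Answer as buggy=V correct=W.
`(lane % 4) + 8*((i/2) % 2)`[3,0]→3
L=3→G=3>>2=0, T=3&3=3
[0]→row 0+0=0  col 3·2+0=6
row: 3 vs 0

buggy=3 correct=0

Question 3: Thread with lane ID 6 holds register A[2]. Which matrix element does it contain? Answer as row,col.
9,4

6: grp=1,tig=2
[2] (1+8,2*2+0) = (9,4)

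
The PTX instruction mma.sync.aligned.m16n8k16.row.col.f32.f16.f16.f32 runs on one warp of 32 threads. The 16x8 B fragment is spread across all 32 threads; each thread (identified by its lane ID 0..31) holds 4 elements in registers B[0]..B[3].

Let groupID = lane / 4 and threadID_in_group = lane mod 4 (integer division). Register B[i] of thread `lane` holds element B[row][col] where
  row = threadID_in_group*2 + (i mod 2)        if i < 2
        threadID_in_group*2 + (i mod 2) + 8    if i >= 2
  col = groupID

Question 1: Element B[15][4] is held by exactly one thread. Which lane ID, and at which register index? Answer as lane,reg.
19,3

c:4=>grp=4  r:15=>rB=1,tig=3,lo=1
L=4*4+3=19  i=1*2+1=3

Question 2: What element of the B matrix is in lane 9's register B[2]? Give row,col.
9: gid=2,tid=1
[2] (1*2+0+8,2) = (10,2)

10,2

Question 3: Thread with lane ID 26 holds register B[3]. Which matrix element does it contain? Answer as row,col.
13,6

lane 26⇒26/4=6, 26 mod 4=2
i=3  r:2·2+1+8⇒13  c:6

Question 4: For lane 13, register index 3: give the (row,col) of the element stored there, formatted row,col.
L=13->gid=13>>2=3, tid=13&3=1
[3]->row 1·2+1+8=11  col gid=3

11,3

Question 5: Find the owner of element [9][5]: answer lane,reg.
20,3

c:5=>grp=5  r:9=>rB=1,tig=0,lo=1
L=5*4+0=20  i=1*2+1=3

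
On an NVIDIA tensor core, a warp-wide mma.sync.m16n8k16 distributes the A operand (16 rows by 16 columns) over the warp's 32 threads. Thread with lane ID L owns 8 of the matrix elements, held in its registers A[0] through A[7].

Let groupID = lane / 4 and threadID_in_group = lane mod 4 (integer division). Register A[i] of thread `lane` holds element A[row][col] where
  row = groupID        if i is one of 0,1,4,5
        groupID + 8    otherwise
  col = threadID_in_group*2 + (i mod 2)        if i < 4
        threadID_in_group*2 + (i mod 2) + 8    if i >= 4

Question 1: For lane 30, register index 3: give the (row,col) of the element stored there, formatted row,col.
30: gid=7,tid=2
[3] (7+8,2*2+1+0) = (15,5)

15,5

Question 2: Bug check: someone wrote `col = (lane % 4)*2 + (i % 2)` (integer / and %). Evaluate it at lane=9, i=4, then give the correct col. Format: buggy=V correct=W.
buggy=2 correct=10

`(lane % 4)*2 + (i % 2)`[9,4]→2
L=9→G=9>>2=2, T=9&3=1
[4]→row 2+0=2  col 1·2+0+8=10
col: 2 vs 10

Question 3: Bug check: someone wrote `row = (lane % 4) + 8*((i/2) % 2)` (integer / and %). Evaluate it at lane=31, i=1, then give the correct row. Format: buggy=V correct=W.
`(lane % 4) + 8*((i/2) % 2)`[31,1]⇒3
31: gr=7,th=3
[1] (7+0,3*2+1+0) = (7,7)
row: 3 vs 7

buggy=3 correct=7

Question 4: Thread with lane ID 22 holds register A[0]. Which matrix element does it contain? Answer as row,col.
lane 22=>22/4=5, 22 mod 4=2
i=0  r:5+0=>5  c:2·2+0+0=>4

5,4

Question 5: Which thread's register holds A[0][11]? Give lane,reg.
1,5

r: 0->gid=0,r8=0  c: 11->c8=1,tid=1,i&1=1
L=0*4+1=1  i=1*4+0*2+1=5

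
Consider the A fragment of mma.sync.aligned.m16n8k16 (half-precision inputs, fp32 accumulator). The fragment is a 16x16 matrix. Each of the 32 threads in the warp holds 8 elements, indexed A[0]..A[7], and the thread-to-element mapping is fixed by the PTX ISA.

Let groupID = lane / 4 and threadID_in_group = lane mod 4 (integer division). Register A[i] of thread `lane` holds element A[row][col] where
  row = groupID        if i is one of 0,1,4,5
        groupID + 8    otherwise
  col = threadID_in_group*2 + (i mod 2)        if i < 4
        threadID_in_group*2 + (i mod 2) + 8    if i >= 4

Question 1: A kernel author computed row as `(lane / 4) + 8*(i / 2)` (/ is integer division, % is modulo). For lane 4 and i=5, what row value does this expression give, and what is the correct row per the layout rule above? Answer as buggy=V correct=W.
`(lane / 4) + 8*(i / 2)`[4,5]->17
lane 4: g=1 (4/4), t=0 (4%4)
i=5: r=1+0=1, c=0*2+1+8=9
row: 17 vs 1

buggy=17 correct=1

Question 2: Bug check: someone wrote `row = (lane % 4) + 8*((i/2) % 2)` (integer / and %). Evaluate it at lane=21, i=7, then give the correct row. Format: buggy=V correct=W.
buggy=9 correct=13

`(lane % 4) + 8*((i/2) % 2)`[21,7]→9
lane 21: G=5 (21/4), T=1 (21%4)
i=7: r=5+8=13, c=1*2+1+8=11
row: 9 vs 13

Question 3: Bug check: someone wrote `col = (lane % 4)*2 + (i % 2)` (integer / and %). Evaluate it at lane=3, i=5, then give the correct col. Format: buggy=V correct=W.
buggy=7 correct=15

`(lane % 4)*2 + (i % 2)`[3,5]=>7
L=3=>grp=3>>2=0, tig=3&3=3
[5]=>row 0+0=0  col 3·2+1+8=15
col: 7 vs 15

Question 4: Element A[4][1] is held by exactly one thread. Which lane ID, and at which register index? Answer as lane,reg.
r=4⇒gr=4,Rb=0  c=1⇒Cb=0,th=0,odd=1
L=4*4+0=16  i=0*4+0*2+1=1

16,1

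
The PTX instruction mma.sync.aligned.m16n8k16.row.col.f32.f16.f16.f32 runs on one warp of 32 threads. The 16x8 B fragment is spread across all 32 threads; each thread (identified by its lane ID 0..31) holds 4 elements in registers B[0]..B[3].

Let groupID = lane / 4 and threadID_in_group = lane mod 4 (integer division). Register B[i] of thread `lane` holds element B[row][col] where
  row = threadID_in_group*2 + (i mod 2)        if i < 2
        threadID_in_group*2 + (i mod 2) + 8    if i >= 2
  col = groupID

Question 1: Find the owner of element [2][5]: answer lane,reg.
c=5⇒gr=5  r=2⇒Rb=0,th=1,odd=0
L=5*4+1=21  i=0*2+0=0

21,0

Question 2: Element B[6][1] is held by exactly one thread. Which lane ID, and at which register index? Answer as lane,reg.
c: 1->gid=1  r: 6->r8=0,tid=3,i&1=0
L=1*4+3=7  i=0*2+0=0

7,0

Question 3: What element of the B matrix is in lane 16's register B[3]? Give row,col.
9,4

lane 16: g=4 (16/4), t=0 (16%4)
i=3: r=0*2+1+8=9, c=g=4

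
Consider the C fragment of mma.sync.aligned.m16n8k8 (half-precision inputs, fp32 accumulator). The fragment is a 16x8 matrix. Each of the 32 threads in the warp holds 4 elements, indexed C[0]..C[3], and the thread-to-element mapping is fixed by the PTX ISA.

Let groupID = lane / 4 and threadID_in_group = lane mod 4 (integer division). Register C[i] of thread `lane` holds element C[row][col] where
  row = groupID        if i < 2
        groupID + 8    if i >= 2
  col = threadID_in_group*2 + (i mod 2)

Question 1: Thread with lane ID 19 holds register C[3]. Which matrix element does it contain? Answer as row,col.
lane 19: grp=4 (19/4), tig=3 (19%4)
i=3: r=4+8=12, c=3*2+1=7

12,7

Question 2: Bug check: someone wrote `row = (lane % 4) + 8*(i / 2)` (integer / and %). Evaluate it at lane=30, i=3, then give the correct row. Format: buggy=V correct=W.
`(lane % 4) + 8*(i / 2)`[30,3]->10
30: g=7,t=2
[3] (7+8,2*2+1) = (15,5)
row: 10 vs 15

buggy=10 correct=15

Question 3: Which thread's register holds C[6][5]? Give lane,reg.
26,1

r=6->g=6,rb=0  c=5->t=2,b0=1
L=6*4+2=26  i=0*2+1=1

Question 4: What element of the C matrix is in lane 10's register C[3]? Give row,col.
10: gid=2,tid=2
[3] (2+8,2*2+1) = (10,5)

10,5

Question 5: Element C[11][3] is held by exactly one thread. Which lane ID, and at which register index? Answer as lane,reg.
13,3

r=11⇒gr=3,Rb=1  c=3⇒th=1,odd=1
L=3*4+1=13  i=1*2+1=3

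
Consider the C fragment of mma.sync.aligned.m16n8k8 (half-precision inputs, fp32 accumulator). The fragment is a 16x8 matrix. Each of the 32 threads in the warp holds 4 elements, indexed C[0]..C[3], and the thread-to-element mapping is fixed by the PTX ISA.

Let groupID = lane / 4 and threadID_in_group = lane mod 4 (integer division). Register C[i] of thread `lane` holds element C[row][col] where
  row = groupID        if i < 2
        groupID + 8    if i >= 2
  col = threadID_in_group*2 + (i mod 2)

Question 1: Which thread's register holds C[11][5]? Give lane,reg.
r: 11->gid=3,r8=1  c: 5->tid=2,i&1=1
L=3*4+2=14  i=1*2+1=3

14,3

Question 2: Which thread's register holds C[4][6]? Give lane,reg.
r=4->g=4,rb=0  c=6->t=3,b0=0
L=4*4+3=19  i=0*2+0=0

19,0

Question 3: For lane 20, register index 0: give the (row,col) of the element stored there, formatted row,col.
20: gid=5,tid=0
[0] (5+0,0*2+0) = (5,0)

5,0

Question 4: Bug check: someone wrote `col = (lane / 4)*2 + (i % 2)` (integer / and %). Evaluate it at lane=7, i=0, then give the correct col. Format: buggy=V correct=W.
buggy=2 correct=6

`(lane / 4)*2 + (i % 2)`[7,0]⇒2
7: gr=1,th=3
[0] (1+0,3*2+0) = (1,6)
col: 2 vs 6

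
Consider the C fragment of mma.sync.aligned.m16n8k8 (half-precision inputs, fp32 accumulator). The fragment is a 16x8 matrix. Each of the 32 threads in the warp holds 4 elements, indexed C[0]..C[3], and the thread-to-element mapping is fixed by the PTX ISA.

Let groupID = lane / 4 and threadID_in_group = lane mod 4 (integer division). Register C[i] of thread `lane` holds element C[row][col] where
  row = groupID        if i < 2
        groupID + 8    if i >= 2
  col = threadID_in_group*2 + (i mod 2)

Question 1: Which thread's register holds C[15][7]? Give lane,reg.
31,3

r=15→G=7,rhi=1  c=7→T=3,p=1
L=7*4+3=31  i=1*2+1=3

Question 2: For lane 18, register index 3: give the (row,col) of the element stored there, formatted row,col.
lane 18->18/4=4, 18 mod 4=2
i=3  r:4+8->12  c:2·2+1->5

12,5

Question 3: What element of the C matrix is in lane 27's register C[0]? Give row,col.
L=27->gid=27>>2=6, tid=27&3=3
[0]->row 6+0=6  col 3·2+0=6

6,6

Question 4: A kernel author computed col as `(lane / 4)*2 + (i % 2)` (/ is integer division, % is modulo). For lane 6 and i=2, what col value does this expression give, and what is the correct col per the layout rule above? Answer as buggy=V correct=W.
buggy=2 correct=4

`(lane / 4)*2 + (i % 2)`[6,2]=>2
L=6=>grp=6>>2=1, tig=6&3=2
[2]=>row 1+8=9  col 2·2+0=4
col: 2 vs 4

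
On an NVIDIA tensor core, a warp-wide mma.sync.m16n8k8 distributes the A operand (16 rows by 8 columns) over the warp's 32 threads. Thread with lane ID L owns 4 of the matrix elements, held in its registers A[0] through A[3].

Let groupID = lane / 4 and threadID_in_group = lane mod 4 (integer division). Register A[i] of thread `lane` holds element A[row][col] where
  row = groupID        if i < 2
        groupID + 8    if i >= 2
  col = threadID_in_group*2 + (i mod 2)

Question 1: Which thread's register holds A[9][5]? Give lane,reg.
r=9->g=1,rb=1  c=5->t=2,b0=1
L=1*4+2=6  i=1*2+1=3

6,3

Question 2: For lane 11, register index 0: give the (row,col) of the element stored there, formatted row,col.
2,6

L=11->gid=11>>2=2, tid=11&3=3
[0]->row 2+0=2  col 3·2+0=6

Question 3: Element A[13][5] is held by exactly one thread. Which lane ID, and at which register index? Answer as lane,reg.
22,3

r=13->g=5,rb=1  c=5->t=2,b0=1
L=5*4+2=22  i=1*2+1=3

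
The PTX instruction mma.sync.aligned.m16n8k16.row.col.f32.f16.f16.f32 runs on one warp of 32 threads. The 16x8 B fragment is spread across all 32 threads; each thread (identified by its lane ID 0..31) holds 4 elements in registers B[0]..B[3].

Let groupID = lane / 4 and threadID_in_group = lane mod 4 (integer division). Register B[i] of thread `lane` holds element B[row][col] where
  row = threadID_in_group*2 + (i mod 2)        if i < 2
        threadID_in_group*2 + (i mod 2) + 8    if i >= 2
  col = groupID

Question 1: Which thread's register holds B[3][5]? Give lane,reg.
c=5→G=5  r=3→rhi=0,T=1,p=1
L=5*4+1=21  i=0*2+1=1

21,1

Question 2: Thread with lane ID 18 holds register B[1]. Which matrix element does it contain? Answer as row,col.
5,4

lane 18->18/4=4, 18 mod 4=2
i=1  r:2·2+1+0->5  c:4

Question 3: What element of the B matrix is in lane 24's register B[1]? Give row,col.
lane 24: G=6 (24/4), T=0 (24%4)
i=1: r=0*2+1+0=1, c=G=6

1,6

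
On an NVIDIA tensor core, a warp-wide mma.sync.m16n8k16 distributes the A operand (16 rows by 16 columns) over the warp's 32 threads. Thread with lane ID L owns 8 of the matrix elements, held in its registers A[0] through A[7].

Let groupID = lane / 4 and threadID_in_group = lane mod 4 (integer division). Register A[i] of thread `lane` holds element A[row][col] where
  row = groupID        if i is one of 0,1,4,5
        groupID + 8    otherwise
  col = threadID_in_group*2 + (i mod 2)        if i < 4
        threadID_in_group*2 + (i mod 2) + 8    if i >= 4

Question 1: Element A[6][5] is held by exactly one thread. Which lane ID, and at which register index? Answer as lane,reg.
r=6→G=6,rhi=0  c=5→chi=0,T=2,p=1
L=6*4+2=26  i=0*4+0*2+1=1

26,1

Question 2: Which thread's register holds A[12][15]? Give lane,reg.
19,7

r=12->g=4,rb=1  c=15->cb=1,t=3,b0=1
L=4*4+3=19  i=1*4+1*2+1=7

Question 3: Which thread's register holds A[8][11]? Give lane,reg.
1,7

r=8→G=0,rhi=1  c=11→chi=1,T=1,p=1
L=0*4+1=1  i=1*4+1*2+1=7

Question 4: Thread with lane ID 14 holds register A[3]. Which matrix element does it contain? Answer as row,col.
lane 14: G=3 (14/4), T=2 (14%4)
i=3: r=3+8=11, c=2*2+1+0=5

11,5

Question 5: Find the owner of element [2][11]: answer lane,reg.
r:2=>grp=2,rB=0  c:11=>cB=1,tig=1,lo=1
L=2*4+1=9  i=1*4+0*2+1=5

9,5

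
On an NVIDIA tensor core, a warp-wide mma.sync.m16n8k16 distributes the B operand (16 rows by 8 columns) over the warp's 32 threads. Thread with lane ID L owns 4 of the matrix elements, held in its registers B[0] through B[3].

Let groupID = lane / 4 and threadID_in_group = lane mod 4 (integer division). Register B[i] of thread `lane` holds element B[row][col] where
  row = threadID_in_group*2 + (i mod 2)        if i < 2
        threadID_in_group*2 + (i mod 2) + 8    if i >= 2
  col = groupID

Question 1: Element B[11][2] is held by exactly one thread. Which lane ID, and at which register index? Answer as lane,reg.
9,3

c=2→G=2  r=11→rhi=1,T=1,p=1
L=2*4+1=9  i=1*2+1=3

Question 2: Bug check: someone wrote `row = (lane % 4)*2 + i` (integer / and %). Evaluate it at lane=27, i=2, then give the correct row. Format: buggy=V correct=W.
`(lane % 4)*2 + i`[27,2]->8
27: gid=6,tid=3
[2] (3*2+0+8,6) = (14,6)
row: 8 vs 14

buggy=8 correct=14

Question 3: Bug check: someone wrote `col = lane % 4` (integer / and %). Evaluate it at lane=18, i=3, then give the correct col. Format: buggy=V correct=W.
`lane % 4`[18,3]⇒2
lane 18: gr=4 (18/4), th=2 (18%4)
i=3: r=2*2+1+8=13, c=gr=4
col: 2 vs 4

buggy=2 correct=4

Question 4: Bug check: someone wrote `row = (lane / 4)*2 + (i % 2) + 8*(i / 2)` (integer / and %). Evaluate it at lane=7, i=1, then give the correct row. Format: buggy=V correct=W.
buggy=3 correct=7

`(lane / 4)*2 + (i % 2) + 8*(i / 2)`[7,1]->3
lane 7->7/4=1, 7 mod 4=3
i=1  r:2·3+1+0->7  c:1
row: 3 vs 7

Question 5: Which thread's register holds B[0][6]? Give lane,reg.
24,0

c=6→G=6  r=0→rhi=0,T=0,p=0
L=6*4+0=24  i=0*2+0=0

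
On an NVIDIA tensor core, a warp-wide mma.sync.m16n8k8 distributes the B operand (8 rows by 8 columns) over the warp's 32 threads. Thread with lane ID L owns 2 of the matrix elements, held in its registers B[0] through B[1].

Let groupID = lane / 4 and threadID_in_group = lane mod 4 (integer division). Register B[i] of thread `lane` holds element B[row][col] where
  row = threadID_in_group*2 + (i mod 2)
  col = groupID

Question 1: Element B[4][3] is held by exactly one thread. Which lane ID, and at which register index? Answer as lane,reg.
c=3→G=3  r=4→T=2,p=0
L=3*4+2=14  i=0=0

14,0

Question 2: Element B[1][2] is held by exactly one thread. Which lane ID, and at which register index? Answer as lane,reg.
8,1

c:2=>grp=2  r:1=>tig=0,lo=1
L=2*4+0=8  i=1=1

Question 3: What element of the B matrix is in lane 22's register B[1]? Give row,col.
lane 22: grp=5 (22/4), tig=2 (22%4)
i=1: r=2*2+1=5, c=grp=5

5,5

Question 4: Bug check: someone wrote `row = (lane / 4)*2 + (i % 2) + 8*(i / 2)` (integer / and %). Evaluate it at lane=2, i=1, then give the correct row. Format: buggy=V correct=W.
`(lane / 4)*2 + (i % 2) + 8*(i / 2)`[2,1]->1
L=2->gid=2>>2=0, tid=2&3=2
[1]->row 2·2+1=5  col gid=0
row: 1 vs 5

buggy=1 correct=5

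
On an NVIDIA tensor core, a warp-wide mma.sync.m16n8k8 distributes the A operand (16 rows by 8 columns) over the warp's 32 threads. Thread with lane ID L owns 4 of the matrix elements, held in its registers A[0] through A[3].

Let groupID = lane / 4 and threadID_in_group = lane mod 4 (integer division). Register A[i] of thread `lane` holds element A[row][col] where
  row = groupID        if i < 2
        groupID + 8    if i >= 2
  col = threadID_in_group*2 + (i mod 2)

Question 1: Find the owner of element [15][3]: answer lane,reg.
29,3

r=15→G=7,rhi=1  c=3→T=1,p=1
L=7*4+1=29  i=1*2+1=3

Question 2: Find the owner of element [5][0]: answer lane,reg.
r=5->g=5,rb=0  c=0->t=0,b0=0
L=5*4+0=20  i=0*2+0=0

20,0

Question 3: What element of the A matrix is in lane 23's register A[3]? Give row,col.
23: g=5,t=3
[3] (5+8,3*2+1) = (13,7)

13,7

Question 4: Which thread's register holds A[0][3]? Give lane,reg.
1,1

r=0->g=0,rb=0  c=3->t=1,b0=1
L=0*4+1=1  i=0*2+1=1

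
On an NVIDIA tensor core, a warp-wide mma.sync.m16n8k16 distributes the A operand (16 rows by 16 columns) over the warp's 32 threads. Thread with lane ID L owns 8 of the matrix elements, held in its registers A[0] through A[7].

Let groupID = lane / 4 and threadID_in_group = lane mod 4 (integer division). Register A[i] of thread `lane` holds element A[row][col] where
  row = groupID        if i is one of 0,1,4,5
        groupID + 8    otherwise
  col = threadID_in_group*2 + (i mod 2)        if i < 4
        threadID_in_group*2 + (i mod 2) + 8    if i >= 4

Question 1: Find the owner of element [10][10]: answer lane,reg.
9,6

r:10=>grp=2,rB=1  c:10=>cB=1,tig=1,lo=0
L=2*4+1=9  i=1*4+1*2+0=6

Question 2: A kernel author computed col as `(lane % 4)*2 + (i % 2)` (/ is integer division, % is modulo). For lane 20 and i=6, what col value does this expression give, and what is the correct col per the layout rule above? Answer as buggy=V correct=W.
`(lane % 4)*2 + (i % 2)`[20,6]->0
20: gid=5,tid=0
[6] (5+8,0*2+0+8) = (13,8)
col: 0 vs 8

buggy=0 correct=8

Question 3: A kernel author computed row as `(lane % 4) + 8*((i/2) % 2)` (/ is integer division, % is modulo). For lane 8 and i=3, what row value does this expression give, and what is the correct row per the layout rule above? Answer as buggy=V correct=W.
`(lane % 4) + 8*((i/2) % 2)`[8,3]->8
L=8->g=8>>2=2, t=8&3=0
[3]->row 2+8=10  col 0·2+1+0=1
row: 8 vs 10

buggy=8 correct=10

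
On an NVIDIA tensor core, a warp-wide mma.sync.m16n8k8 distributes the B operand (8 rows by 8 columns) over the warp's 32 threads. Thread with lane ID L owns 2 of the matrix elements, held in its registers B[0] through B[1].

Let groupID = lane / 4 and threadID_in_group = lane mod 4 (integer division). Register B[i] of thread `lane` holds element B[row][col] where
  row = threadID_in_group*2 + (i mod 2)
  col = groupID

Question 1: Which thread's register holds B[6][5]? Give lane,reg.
c: 5->gid=5  r: 6->tid=3,i&1=0
L=5*4+3=23  i=0=0

23,0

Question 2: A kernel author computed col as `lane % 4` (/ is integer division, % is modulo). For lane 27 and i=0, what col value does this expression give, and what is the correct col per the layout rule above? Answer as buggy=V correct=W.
buggy=3 correct=6

`lane % 4`[27,0]→3
L=27→G=27>>2=6, T=27&3=3
[0]→row 3·2+0=6  col G=6
col: 3 vs 6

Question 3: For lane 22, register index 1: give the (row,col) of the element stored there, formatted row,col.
L=22->gid=22>>2=5, tid=22&3=2
[1]->row 2·2+1=5  col gid=5

5,5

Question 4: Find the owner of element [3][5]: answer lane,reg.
21,1

c: 5->gid=5  r: 3->tid=1,i&1=1
L=5*4+1=21  i=1=1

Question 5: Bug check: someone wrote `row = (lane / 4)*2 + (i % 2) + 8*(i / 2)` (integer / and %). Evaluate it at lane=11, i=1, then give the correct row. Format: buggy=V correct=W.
buggy=5 correct=7

`(lane / 4)*2 + (i % 2) + 8*(i / 2)`[11,1]->5
lane 11: g=2 (11/4), t=3 (11%4)
i=1: r=3*2+1=7, c=g=2
row: 5 vs 7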